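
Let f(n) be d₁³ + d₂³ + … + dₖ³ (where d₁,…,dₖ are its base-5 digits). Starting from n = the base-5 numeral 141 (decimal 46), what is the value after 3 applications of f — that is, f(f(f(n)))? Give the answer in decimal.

46 = (1,4,1)_5 → 1³ + 4³ + 1³ = 1 + 64 + 1 = 66
66 = (2,3,1)_5 → 2³ + 3³ + 1³ = 8 + 27 + 1 = 36
36 = (1,2,1)_5 → 1³ + 2³ + 1³ = 1 + 8 + 1 = 10

10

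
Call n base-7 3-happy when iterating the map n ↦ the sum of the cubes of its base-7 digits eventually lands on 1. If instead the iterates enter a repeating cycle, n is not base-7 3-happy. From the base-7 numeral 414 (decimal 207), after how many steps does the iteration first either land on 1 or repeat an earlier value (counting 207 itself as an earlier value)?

207 = (4,1,4)_7 → 4³ + 1³ + 4³ = 64 + 1 + 64 = 129
129 = (2,4,3)_7 → 2³ + 4³ + 3³ = 8 + 64 + 27 = 99
99 = (2,0,1)_7 → 2³ + 0³ + 1³ = 8 + 0 + 1 = 9
9 = (1,2)_7 → 1³ + 2³ = 1 + 8 = 9  — 9 repeats.
That took 4 steps.

4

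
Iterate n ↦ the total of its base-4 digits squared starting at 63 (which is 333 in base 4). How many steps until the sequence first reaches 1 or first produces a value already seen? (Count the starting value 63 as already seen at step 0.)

63 = (3,3,3)_4 → 3² + 3² + 3² = 9 + 9 + 9 = 27
27 = (1,2,3)_4 → 1² + 2² + 3² = 1 + 4 + 9 = 14
14 = (3,2)_4 → 3² + 2² = 9 + 4 = 13
13 = (3,1)_4 → 3² + 1² = 9 + 1 = 10
10 = (2,2)_4 → 2² + 2² = 4 + 4 = 8
8 = (2,0)_4 → 2² + 0² = 4 + 0 = 4
4 = (1,0)_4 → 1² + 0² = 1 + 0 = 1  — reached 1.
That took 7 steps.

7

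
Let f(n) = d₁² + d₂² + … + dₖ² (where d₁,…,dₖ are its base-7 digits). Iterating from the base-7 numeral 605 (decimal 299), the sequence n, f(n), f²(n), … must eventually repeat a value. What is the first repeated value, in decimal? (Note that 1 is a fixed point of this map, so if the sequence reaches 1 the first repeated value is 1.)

45

299 = (6,0,5)_7 → 6² + 0² + 5² = 61
61 = (1,1,5)_7 → 1² + 1² + 5² = 27
27 = (3,6)_7 → 3² + 6² = 45
45 = (6,3)_7 → 6² + 3² = 45  — 45 already appeared earlier.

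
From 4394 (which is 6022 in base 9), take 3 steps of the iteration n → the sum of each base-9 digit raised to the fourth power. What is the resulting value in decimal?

4394 = (6,0,2,2)_9 → 6⁴ + 0⁴ + 2⁴ + 2⁴ = 1296 + 0 + 16 + 16 = 1328
1328 = (1,7,3,5)_9 → 1⁴ + 7⁴ + 3⁴ + 5⁴ = 1 + 2401 + 81 + 625 = 3108
3108 = (4,2,3,3)_9 → 4⁴ + 2⁴ + 3⁴ + 3⁴ = 256 + 16 + 81 + 81 = 434

434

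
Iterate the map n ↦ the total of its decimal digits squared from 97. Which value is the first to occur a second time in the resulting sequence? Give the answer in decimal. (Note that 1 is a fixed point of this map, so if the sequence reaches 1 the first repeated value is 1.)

1

97 → 130
130 → 10
10 → 1  — reached the fixed point 1.
1 → 1, so 1 is the first repeated value.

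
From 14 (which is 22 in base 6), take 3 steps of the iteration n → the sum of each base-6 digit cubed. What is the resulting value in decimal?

14 = (2,2)_6 → 2³ + 2³ = 8 + 8 = 16
16 = (2,4)_6 → 2³ + 4³ = 8 + 64 = 72
72 = (2,0,0)_6 → 2³ + 0³ + 0³ = 8 + 0 + 0 = 8

8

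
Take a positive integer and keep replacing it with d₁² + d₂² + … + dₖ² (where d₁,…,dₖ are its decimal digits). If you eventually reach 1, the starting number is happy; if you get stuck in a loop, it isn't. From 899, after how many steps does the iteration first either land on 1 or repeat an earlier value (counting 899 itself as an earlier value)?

6

899 → 8² + 9² + 9² = 64 + 81 + 81 = 226
226 → 2² + 2² + 6² = 4 + 4 + 36 = 44
44 → 4² + 4² = 16 + 16 = 32
32 → 3² + 2² = 9 + 4 = 13
13 → 1² + 3² = 1 + 9 = 10
10 → 1² + 0² = 1 + 0 = 1  — reached 1.
That took 6 steps.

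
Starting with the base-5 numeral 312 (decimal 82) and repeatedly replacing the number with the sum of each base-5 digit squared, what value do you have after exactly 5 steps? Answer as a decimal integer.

4

82 = (3,1,2)_5 → 3² + 1² + 2² = 9 + 1 + 4 = 14
14 = (2,4)_5 → 2² + 4² = 4 + 16 = 20
20 = (4,0)_5 → 4² + 0² = 16 + 0 = 16
16 = (3,1)_5 → 3² + 1² = 9 + 1 = 10
10 = (2,0)_5 → 2² + 0² = 4 + 0 = 4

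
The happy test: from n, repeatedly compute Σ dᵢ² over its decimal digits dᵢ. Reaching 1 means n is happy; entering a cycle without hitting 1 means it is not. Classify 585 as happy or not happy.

585 → 5² + 8² + 5² = 25 + 64 + 25 = 114
114 → 1² + 1² + 4² = 1 + 1 + 16 = 18
18 → 1² + 8² = 1 + 64 = 65
65 → 6² + 5² = 36 + 25 = 61
61 → 6² + 1² = 36 + 1 = 37
37 → 3² + 7² = 9 + 49 = 58
58 → 5² + 8² = 25 + 64 = 89
89 → 8² + 9² = 64 + 81 = 145
145 → 1² + 4² + 5² = 1 + 16 + 25 = 42
42 → 4² + 2² = 16 + 4 = 20
20 → 2² + 0² = 4 + 0 = 4
4 → 4² = 16
16 → 1² + 6² = 1 + 36 = 37  — 37 already seen; the sequence cycles without reaching 1.

not happy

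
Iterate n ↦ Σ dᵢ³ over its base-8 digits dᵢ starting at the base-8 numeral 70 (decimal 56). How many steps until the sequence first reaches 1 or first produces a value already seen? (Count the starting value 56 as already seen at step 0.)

7

56 = (7,0)_8 → 343
343 = (5,2,7)_8 → 476
476 = (7,3,4)_8 → 434
434 = (6,6,2)_8 → 440
440 = (6,7,0)_8 → 559
559 = (1,0,5,7)_8 → 469
469 = (7,2,5)_8 → 476  — 476 repeats.
That took 7 steps.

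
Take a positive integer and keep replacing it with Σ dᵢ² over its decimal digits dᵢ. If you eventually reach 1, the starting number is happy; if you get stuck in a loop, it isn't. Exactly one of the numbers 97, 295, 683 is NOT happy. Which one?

97: 97 → 130 → 10 → 1  — reaches 1 (happy)
295: 295 → 110 → 2 → 4 → 16 → 37 → 58 → 89 → 145 → 42 → 20 → 4  — repeats 4 (not happy)
683: 683 → 109 → 82 → 68 → 100 → 1  — reaches 1 (happy)

295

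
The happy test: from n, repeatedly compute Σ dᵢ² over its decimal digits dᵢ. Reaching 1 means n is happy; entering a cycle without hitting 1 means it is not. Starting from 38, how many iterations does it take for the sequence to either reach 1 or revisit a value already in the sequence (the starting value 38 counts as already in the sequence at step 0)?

10

38 → 73
73 → 58
58 → 89
89 → 145
145 → 42
42 → 20
20 → 4
4 → 16
16 → 37
37 → 58  — 58 repeats.
That took 10 steps.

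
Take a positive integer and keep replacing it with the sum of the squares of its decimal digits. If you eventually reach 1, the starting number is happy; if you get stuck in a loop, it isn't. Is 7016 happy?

happy

7016 → 7² + 0² + 1² + 6² = 86
86 → 8² + 6² = 100
100 → 1² + 0² + 0² = 1  — reached 1.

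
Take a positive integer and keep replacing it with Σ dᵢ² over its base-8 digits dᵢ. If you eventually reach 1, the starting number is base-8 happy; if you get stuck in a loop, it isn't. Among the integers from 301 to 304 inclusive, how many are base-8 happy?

301: 301 → 66 → 5 → 25 → 10 → 5  — not base-8 happy
302: 302 → 77 → 27 → 18 → 8 → 1  — base-8 happy
303: 303 → 90 → 14 → 37 → 41 → 26 → 13 → 26  — not base-8 happy
304: 304 → 52 → 52  — not base-8 happy
base-8 happy: 302

1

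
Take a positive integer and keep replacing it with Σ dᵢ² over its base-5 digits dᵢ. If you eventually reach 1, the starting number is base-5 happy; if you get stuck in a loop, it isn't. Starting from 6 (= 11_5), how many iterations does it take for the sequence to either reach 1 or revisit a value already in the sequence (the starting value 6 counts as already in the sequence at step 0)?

5

6 = (1,1)_5 → 2
2 = (2)_5 → 4
4 = (4)_5 → 16
16 = (3,1)_5 → 10
10 = (2,0)_5 → 4  — 4 repeats.
That took 5 steps.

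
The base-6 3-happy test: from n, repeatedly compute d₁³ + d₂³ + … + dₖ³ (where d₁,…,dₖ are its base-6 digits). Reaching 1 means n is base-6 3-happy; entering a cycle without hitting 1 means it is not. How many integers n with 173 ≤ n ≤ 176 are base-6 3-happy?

173: 173 → 253 → 3 → 27 → 91 → 36 → 1  (reaches 1)
174: 174 → 189 → 153 → 92 → 43 → 3 → 27 → 91 → 36 → 1  (reaches 1)
175: 175 → 190 → 190  (repeats 190)
176: 176 → 197 → 258 → 3 → 27 → 91 → 36 → 1  (reaches 1)
base-6 3-happy: 173, 174, 176

3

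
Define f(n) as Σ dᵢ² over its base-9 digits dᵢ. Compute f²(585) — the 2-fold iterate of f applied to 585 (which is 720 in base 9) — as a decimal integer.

585 = (7,2,0)_9 → 7² + 2² + 0² = 53
53 = (5,8)_9 → 5² + 8² = 89

89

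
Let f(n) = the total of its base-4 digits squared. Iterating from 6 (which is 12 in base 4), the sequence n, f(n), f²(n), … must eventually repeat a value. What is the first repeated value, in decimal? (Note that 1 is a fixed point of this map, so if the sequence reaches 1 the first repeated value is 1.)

1

6 = (1,2)_4 → 5
5 = (1,1)_4 → 2
2 = (2)_4 → 4
4 = (1,0)_4 → 1  — reached the fixed point 1.
1 → 1, so 1 is the first repeated value.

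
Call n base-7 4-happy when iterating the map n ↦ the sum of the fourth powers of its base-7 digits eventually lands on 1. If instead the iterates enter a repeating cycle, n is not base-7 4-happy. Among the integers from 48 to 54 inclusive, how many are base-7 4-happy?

1

48: 48 → 2592 → 1394 → 338 → 2608 → 514 → 244 → 2848 → 1314 → 1956 → 2258 → 1808 → 1938 → 2258  (repeats 2258)
49: 49 → 1  (reaches 1)
50: 50 → 2 → 16 → 32 → 512 → 164 → 178 → 418 → 708 → 98 → 16  (repeats 16)
51: 51 → 17 → 97 → 2593 → 1459 → 963 → 1153 → 803 → 673 → 1923 → 1507 → 913 → 609 → 707 → 97  (repeats 97)
52: 52 → 82 → 882 → 272 → 2002 → 2546 → 1938 → 2258 → 1808 → 1938  (repeats 1938)
53: 53 → 257 → 1251 → 1043 → 97 → 2593 → 1459 → 963 → 1153 → 803 → 673 → 1923 → 1507 → 913 → 609 → 707 → 97  (repeats 97)
54: 54 → 626 → 1332 → 1394 → 338 → 2608 → 514 → 244 → 2848 → 1314 → 1956 → 2258 → 1808 → 1938 → 2258  (repeats 2258)
base-7 4-happy: 49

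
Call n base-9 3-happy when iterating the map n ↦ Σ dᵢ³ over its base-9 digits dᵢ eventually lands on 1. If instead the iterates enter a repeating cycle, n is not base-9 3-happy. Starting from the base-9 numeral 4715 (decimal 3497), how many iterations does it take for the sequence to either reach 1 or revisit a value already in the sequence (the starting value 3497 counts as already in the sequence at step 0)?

3497 = (4,7,1,5)_9 → 4³ + 7³ + 1³ + 5³ = 64 + 343 + 1 + 125 = 533
533 = (6,5,2)_9 → 6³ + 5³ + 2³ = 216 + 125 + 8 = 349
349 = (4,2,7)_9 → 4³ + 2³ + 7³ = 64 + 8 + 343 = 415
415 = (5,1,1)_9 → 5³ + 1³ + 1³ = 125 + 1 + 1 = 127
127 = (1,5,1)_9 → 1³ + 5³ + 1³ = 1 + 125 + 1 = 127  — 127 repeats.
That took 5 steps.

5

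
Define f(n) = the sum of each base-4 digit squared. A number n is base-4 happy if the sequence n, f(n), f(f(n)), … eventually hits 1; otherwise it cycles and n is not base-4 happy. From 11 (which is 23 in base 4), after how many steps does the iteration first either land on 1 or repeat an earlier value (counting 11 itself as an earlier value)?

11 = (2,3)_4 → 2² + 3² = 4 + 9 = 13
13 = (3,1)_4 → 3² + 1² = 9 + 1 = 10
10 = (2,2)_4 → 2² + 2² = 4 + 4 = 8
8 = (2,0)_4 → 2² + 0² = 4 + 0 = 4
4 = (1,0)_4 → 1² + 0² = 1 + 0 = 1  — reached 1.
That took 5 steps.

5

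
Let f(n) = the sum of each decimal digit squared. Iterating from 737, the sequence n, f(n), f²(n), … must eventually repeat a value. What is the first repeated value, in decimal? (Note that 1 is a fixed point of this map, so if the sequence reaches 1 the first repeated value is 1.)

89

737 → 107
107 → 50
50 → 25
25 → 29
29 → 85
85 → 89
89 → 145
145 → 42
42 → 20
20 → 4
4 → 16
16 → 37
37 → 58
58 → 89  — 89 already appeared earlier.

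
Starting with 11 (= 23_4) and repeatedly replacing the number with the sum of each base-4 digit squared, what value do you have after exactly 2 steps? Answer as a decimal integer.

11 = (2,3)_4 → 13
13 = (3,1)_4 → 10

10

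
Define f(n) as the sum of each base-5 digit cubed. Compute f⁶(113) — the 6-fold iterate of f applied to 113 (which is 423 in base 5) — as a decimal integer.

65

113 = (4,2,3)_5 → 4³ + 2³ + 3³ = 99
99 = (3,4,4)_5 → 3³ + 4³ + 4³ = 155
155 = (1,1,1,0)_5 → 1³ + 1³ + 1³ + 0³ = 3
3 = (3)_5 → 3³ = 27
27 = (1,0,2)_5 → 1³ + 0³ + 2³ = 9
9 = (1,4)_5 → 1³ + 4³ = 65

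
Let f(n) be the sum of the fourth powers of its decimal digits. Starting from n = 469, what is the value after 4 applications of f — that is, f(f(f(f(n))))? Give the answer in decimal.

469 → 4⁴ + 6⁴ + 9⁴ = 8113
8113 → 8⁴ + 1⁴ + 1⁴ + 3⁴ = 4179
4179 → 4⁴ + 1⁴ + 7⁴ + 9⁴ = 9219
9219 → 9⁴ + 2⁴ + 1⁴ + 9⁴ = 13139

13139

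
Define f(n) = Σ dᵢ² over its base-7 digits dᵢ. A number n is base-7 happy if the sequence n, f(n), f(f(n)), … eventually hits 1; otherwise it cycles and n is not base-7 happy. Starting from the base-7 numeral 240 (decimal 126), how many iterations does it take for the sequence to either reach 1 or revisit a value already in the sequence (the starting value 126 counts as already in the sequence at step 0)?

126 = (2,4,0)_7 → 2² + 4² + 0² = 20
20 = (2,6)_7 → 2² + 6² = 40
40 = (5,5)_7 → 5² + 5² = 50
50 = (1,0,1)_7 → 1² + 0² + 1² = 2
2 = (2)_7 → 2² = 4
4 = (4)_7 → 4² = 16
16 = (2,2)_7 → 2² + 2² = 8
8 = (1,1)_7 → 1² + 1² = 2  — 2 repeats.
That took 8 steps.

8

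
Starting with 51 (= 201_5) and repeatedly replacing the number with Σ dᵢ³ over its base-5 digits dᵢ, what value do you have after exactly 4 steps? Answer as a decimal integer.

51 = (2,0,1)_5 → 2³ + 0³ + 1³ = 9
9 = (1,4)_5 → 1³ + 4³ = 65
65 = (2,3,0)_5 → 2³ + 3³ + 0³ = 35
35 = (1,2,0)_5 → 1³ + 2³ + 0³ = 9

9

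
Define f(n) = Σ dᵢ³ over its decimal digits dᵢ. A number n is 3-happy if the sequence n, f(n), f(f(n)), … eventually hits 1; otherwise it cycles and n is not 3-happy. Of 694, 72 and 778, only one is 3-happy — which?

778

694: 694 → 1009 → 730 → 370 → 370  — repeats 370 (not 3-happy)
72: 72 → 351 → 153 → 153  — repeats 153 (not 3-happy)
778: 778 → 1198 → 1243 → 100 → 1  — reaches 1 (3-happy)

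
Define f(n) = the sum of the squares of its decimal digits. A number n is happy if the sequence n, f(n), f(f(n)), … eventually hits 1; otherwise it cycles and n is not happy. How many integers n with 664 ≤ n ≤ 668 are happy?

664: 664 → 88 → 128 → 69 → 117 → 51 → 26 → 40 → 16 → 37 → 58 → 89 → 145 → 42 → 20 → 4 → 16  (repeats 16)
665: 665 → 97 → 130 → 10 → 1  (reaches 1)
666: 666 → 108 → 65 → 61 → 37 → 58 → 89 → 145 → 42 → 20 → 4 → 16 → 37  (repeats 37)
667: 667 → 121 → 6 → 36 → 45 → 41 → 17 → 50 → 25 → 29 → 85 → 89 → 145 → 42 → 20 → 4 → 16 → 37 → 58 → 89  (repeats 89)
668: 668 → 136 → 46 → 52 → 29 → 85 → 89 → 145 → 42 → 20 → 4 → 16 → 37 → 58 → 89  (repeats 89)
happy: 665

1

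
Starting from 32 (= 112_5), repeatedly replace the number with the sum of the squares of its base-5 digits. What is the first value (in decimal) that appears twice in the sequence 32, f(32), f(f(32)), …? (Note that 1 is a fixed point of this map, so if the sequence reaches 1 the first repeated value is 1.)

4

32 = (1,1,2)_5 → 1² + 1² + 2² = 6
6 = (1,1)_5 → 1² + 1² = 2
2 = (2)_5 → 2² = 4
4 = (4)_5 → 4² = 16
16 = (3,1)_5 → 3² + 1² = 10
10 = (2,0)_5 → 2² + 0² = 4  — 4 already appeared earlier.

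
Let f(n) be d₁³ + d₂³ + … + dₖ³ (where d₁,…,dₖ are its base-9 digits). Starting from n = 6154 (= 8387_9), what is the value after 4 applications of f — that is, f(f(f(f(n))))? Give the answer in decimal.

6154 = (8,3,8,7)_9 → 8³ + 3³ + 8³ + 7³ = 1394
1394 = (1,8,1,8)_9 → 1³ + 8³ + 1³ + 8³ = 1026
1026 = (1,3,6,0)_9 → 1³ + 3³ + 6³ + 0³ = 244
244 = (3,0,1)_9 → 3³ + 0³ + 1³ = 28

28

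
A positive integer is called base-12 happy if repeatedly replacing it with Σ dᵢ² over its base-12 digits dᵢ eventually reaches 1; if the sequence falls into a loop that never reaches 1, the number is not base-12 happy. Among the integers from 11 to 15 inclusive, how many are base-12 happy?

1

11: 11 → 121 → 101 → 89 → 74 → 40 → 25 → 5 → 25  — not base-12 happy
12: 12 → 1  — base-12 happy
13: 13 → 2 → 4 → 16 → 17 → 26 → 8 → 64 → 41 → 34 → 104 → 128 → 164 → 66 → 61 → 26  — not base-12 happy
14: 14 → 5 → 25 → 5  — not base-12 happy
15: 15 → 10 → 100 → 80 → 100  — not base-12 happy
base-12 happy: 12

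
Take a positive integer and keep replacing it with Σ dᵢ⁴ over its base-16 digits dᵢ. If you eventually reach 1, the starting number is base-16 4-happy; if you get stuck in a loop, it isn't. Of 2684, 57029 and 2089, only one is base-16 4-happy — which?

57029

2684: 2684 → 33137 → 6499 → 7939 → 50707 → 22114 → 3233 → 30737 → 6499  — repeats 6499 (not base-16 4-happy)
57029: 57029 → 88338 → 7204 → 21009 → 643 → 4193 → 1298 → 642 → 4128 → 17 → 2 → 16 → 1  — reaches 1 (base-16 4-happy)
2089: 2089 → 10673 → 21219 → 39138 → 49089 → 86003 → 101588 → 53650 → 35139 → 10994 → 60657 → 109778 → 59314 → 55474 → 47314 → 47314  — repeats 47314 (not base-16 4-happy)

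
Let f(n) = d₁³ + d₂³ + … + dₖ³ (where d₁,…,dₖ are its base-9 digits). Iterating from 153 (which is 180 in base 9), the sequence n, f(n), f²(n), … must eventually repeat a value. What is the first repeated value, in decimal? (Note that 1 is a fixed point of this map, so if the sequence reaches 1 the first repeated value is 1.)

27

153 = (1,8,0)_9 → 513
513 = (6,3,0)_9 → 243
243 = (3,0,0)_9 → 27
27 = (3,0)_9 → 27  — 27 already appeared earlier.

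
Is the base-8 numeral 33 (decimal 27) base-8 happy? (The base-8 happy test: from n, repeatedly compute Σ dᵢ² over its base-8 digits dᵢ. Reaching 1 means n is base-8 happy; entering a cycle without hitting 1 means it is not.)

27 = (3,3)_8 → 18
18 = (2,2)_8 → 8
8 = (1,0)_8 → 1  — reached 1.

base-8 happy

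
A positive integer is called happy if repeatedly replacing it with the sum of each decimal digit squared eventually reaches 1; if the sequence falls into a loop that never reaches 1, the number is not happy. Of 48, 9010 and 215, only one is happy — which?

48: 48 → 80 → 64 → 52 → 29 → 85 → 89 → 145 → 42 → 20 → 4 → 16 → 37 → 58 → 89  — repeats 89 (not happy)
9010: 9010 → 82 → 68 → 100 → 1  — reaches 1 (happy)
215: 215 → 30 → 9 → 81 → 65 → 61 → 37 → 58 → 89 → 145 → 42 → 20 → 4 → 16 → 37  — repeats 37 (not happy)

9010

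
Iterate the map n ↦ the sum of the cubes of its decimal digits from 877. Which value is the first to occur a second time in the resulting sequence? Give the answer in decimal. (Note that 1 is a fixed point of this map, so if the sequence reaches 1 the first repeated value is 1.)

877 → 1198
1198 → 1243
1243 → 100
100 → 1  — reached the fixed point 1.
1 → 1, so 1 is the first repeated value.

1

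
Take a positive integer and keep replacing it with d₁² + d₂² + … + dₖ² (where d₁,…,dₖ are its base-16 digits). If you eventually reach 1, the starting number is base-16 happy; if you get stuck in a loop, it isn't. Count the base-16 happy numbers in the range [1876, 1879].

1

1876: 1876 → 90 → 125 → 218 → 269 → 170 → 200 → 208 → 169 → 181 → 146 → 85 → 50 → 13 → 169  (repeats 169)
1877: 1877 → 99 → 45 → 173 → 269 → 170 → 200 → 208 → 169 → 181 → 146 → 85 → 50 → 13 → 169  (repeats 169)
1878: 1878 → 110 → 232 → 260 → 17 → 2 → 4 → 16 → 1  (reaches 1)
1879: 1879 → 123 → 170 → 200 → 208 → 169 → 181 → 146 → 85 → 50 → 13 → 169  (repeats 169)
base-16 happy: 1878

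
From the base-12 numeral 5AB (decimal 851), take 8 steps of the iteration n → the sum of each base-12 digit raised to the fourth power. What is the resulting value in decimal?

851 = (5,10,11)_12 → 25266
25266 = (1,2,7,5,6)_12 → 4339
4339 = (2,6,1,7)_12 → 3714
3714 = (2,1,9,6)_12 → 7874
7874 = (4,6,8,2)_12 → 5664
5664 = (3,3,4,0)_12 → 418
418 = (2,10,10)_12 → 20016
20016 = (11,7,0,0)_12 → 17042

17042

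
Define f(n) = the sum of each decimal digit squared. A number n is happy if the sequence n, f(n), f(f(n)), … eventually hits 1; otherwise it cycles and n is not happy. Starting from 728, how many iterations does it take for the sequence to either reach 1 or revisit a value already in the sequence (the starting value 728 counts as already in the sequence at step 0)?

13

728 → 7² + 2² + 8² = 117
117 → 1² + 1² + 7² = 51
51 → 5² + 1² = 26
26 → 2² + 6² = 40
40 → 4² + 0² = 16
16 → 1² + 6² = 37
37 → 3² + 7² = 58
58 → 5² + 8² = 89
89 → 8² + 9² = 145
145 → 1² + 4² + 5² = 42
42 → 4² + 2² = 20
20 → 2² + 0² = 4
4 → 4² = 16  — 16 repeats.
That took 13 steps.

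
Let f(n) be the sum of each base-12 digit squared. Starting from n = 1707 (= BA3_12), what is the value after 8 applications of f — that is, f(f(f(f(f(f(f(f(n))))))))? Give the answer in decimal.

1707 = (11,10,3)_12 → 11² + 10² + 3² = 230
230 = (1,7,2)_12 → 1² + 7² + 2² = 54
54 = (4,6)_12 → 4² + 6² = 52
52 = (4,4)_12 → 4² + 4² = 32
32 = (2,8)_12 → 2² + 8² = 68
68 = (5,8)_12 → 5² + 8² = 89
89 = (7,5)_12 → 7² + 5² = 74
74 = (6,2)_12 → 6² + 2² = 40

40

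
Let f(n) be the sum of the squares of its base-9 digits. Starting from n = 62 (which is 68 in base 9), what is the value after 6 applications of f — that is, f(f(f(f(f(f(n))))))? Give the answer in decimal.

62 = (6,8)_9 → 6² + 8² = 100
100 = (1,2,1)_9 → 1² + 2² + 1² = 6
6 = (6)_9 → 6² = 36
36 = (4,0)_9 → 4² + 0² = 16
16 = (1,7)_9 → 1² + 7² = 50
50 = (5,5)_9 → 5² + 5² = 50

50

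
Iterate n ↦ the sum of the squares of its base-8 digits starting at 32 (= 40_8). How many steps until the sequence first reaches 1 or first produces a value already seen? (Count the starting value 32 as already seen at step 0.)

32 = (4,0)_8 → 4² + 0² = 16 + 0 = 16
16 = (2,0)_8 → 2² + 0² = 4 + 0 = 4
4 = (4)_8 → 4² = 16  — 16 repeats.
That took 3 steps.

3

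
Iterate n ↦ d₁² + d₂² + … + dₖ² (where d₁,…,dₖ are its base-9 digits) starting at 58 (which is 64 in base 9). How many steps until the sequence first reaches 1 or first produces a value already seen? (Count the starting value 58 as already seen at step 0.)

4

58 = (6,4)_9 → 52
52 = (5,7)_9 → 74
74 = (8,2)_9 → 68
68 = (7,5)_9 → 74  — 74 repeats.
That took 4 steps.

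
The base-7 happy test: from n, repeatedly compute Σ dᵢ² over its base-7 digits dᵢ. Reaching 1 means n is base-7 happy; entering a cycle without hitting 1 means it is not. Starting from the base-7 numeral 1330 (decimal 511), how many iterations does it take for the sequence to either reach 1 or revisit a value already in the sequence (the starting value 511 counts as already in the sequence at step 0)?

511 = (1,3,3,0)_7 → 1² + 3² + 3² + 0² = 1 + 9 + 9 + 0 = 19
19 = (2,5)_7 → 2² + 5² = 4 + 25 = 29
29 = (4,1)_7 → 4² + 1² = 16 + 1 = 17
17 = (2,3)_7 → 2² + 3² = 4 + 9 = 13
13 = (1,6)_7 → 1² + 6² = 1 + 36 = 37
37 = (5,2)_7 → 5² + 2² = 25 + 4 = 29  — 29 repeats.
That took 6 steps.

6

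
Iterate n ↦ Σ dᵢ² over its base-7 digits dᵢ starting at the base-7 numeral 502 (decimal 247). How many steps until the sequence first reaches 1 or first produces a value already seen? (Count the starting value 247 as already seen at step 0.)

5

247 = (5,0,2)_7 → 5² + 0² + 2² = 29
29 = (4,1)_7 → 4² + 1² = 17
17 = (2,3)_7 → 2² + 3² = 13
13 = (1,6)_7 → 1² + 6² = 37
37 = (5,2)_7 → 5² + 2² = 29  — 29 repeats.
That took 5 steps.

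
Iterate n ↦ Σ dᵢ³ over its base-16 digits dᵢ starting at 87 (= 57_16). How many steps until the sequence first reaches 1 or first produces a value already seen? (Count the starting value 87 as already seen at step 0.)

5

87 = (5,7)_16 → 5³ + 7³ = 125 + 343 = 468
468 = (1,13,4)_16 → 1³ + 13³ + 4³ = 1 + 2197 + 64 = 2262
2262 = (8,13,6)_16 → 8³ + 13³ + 6³ = 512 + 2197 + 216 = 2925
2925 = (11,6,13)_16 → 11³ + 6³ + 13³ = 1331 + 216 + 2197 = 3744
3744 = (14,10,0)_16 → 14³ + 10³ + 0³ = 2744 + 1000 + 0 = 3744  — 3744 repeats.
That took 5 steps.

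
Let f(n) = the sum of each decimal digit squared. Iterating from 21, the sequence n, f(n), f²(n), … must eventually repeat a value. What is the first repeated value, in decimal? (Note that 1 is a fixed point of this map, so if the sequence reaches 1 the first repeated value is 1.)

21 → 2² + 1² = 4 + 1 = 5
5 → 5² = 25
25 → 2² + 5² = 4 + 25 = 29
29 → 2² + 9² = 4 + 81 = 85
85 → 8² + 5² = 64 + 25 = 89
89 → 8² + 9² = 64 + 81 = 145
145 → 1² + 4² + 5² = 1 + 16 + 25 = 42
42 → 4² + 2² = 16 + 4 = 20
20 → 2² + 0² = 4 + 0 = 4
4 → 4² = 16
16 → 1² + 6² = 1 + 36 = 37
37 → 3² + 7² = 9 + 49 = 58
58 → 5² + 8² = 25 + 64 = 89  — 89 already appeared earlier.

89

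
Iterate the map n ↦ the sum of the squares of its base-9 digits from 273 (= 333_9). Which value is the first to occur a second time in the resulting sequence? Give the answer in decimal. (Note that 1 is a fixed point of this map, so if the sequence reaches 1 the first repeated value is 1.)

273 = (3,3,3)_9 → 3² + 3² + 3² = 9 + 9 + 9 = 27
27 = (3,0)_9 → 3² + 0² = 9 + 0 = 9
9 = (1,0)_9 → 1² + 0² = 1 + 0 = 1  — reached the fixed point 1.
1 → 1, so 1 is the first repeated value.

1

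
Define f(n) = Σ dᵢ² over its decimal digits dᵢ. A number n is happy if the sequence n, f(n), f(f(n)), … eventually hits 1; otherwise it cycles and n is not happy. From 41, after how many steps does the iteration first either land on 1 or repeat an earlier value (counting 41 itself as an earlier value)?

41 → 4² + 1² = 17
17 → 1² + 7² = 50
50 → 5² + 0² = 25
25 → 2² + 5² = 29
29 → 2² + 9² = 85
85 → 8² + 5² = 89
89 → 8² + 9² = 145
145 → 1² + 4² + 5² = 42
42 → 4² + 2² = 20
20 → 2² + 0² = 4
4 → 4² = 16
16 → 1² + 6² = 37
37 → 3² + 7² = 58
58 → 5² + 8² = 89  — 89 repeats.
That took 14 steps.

14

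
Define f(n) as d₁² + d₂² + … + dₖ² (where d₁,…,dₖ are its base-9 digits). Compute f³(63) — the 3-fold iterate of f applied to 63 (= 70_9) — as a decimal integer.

63 = (7,0)_9 → 49
49 = (5,4)_9 → 41
41 = (4,5)_9 → 41

41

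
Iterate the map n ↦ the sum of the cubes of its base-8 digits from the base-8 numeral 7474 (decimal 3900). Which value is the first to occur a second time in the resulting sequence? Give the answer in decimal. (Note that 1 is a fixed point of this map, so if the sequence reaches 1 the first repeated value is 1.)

3900 = (7,4,7,4)_8 → 7³ + 4³ + 7³ + 4³ = 814
814 = (1,4,5,6)_8 → 1³ + 4³ + 5³ + 6³ = 406
406 = (6,2,6)_8 → 6³ + 2³ + 6³ = 440
440 = (6,7,0)_8 → 6³ + 7³ + 0³ = 559
559 = (1,0,5,7)_8 → 1³ + 0³ + 5³ + 7³ = 469
469 = (7,2,5)_8 → 7³ + 2³ + 5³ = 476
476 = (7,3,4)_8 → 7³ + 3³ + 4³ = 434
434 = (6,6,2)_8 → 6³ + 6³ + 2³ = 440  — 440 already appeared earlier.

440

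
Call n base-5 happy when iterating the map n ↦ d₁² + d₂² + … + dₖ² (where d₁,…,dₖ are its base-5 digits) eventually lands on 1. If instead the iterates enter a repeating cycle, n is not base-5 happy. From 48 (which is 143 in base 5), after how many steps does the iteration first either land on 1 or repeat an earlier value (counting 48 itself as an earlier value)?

48 = (1,4,3)_5 → 1² + 4² + 3² = 1 + 16 + 9 = 26
26 = (1,0,1)_5 → 1² + 0² + 1² = 1 + 0 + 1 = 2
2 = (2)_5 → 2² = 4
4 = (4)_5 → 4² = 16
16 = (3,1)_5 → 3² + 1² = 9 + 1 = 10
10 = (2,0)_5 → 2² + 0² = 4 + 0 = 4  — 4 repeats.
That took 6 steps.

6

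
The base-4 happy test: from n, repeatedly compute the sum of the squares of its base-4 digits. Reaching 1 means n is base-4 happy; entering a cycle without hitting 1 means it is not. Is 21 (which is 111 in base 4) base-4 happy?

base-4 happy

21 = (1,1,1)_4 → 1² + 1² + 1² = 3
3 = (3)_4 → 3² = 9
9 = (2,1)_4 → 2² + 1² = 5
5 = (1,1)_4 → 1² + 1² = 2
2 = (2)_4 → 2² = 4
4 = (1,0)_4 → 1² + 0² = 1  — reached 1.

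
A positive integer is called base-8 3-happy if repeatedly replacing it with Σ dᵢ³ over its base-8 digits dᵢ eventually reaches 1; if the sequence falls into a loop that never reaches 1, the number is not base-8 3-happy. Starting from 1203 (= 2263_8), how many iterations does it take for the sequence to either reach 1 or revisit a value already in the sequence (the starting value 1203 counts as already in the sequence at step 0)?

9

1203 = (2,2,6,3)_8 → 259
259 = (4,0,3)_8 → 91
91 = (1,3,3)_8 → 55
55 = (6,7)_8 → 559
559 = (1,0,5,7)_8 → 469
469 = (7,2,5)_8 → 476
476 = (7,3,4)_8 → 434
434 = (6,6,2)_8 → 440
440 = (6,7,0)_8 → 559  — 559 repeats.
That took 9 steps.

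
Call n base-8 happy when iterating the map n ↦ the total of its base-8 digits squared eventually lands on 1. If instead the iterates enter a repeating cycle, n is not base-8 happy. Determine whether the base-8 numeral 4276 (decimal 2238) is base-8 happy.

2238 = (4,2,7,6)_8 → 4² + 2² + 7² + 6² = 105
105 = (1,5,1)_8 → 1² + 5² + 1² = 27
27 = (3,3)_8 → 3² + 3² = 18
18 = (2,2)_8 → 2² + 2² = 8
8 = (1,0)_8 → 1² + 0² = 1  — reached 1.

base-8 happy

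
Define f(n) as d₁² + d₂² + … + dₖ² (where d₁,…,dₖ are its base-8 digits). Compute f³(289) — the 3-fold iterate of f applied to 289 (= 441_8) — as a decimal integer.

289 = (4,4,1)_8 → 4² + 4² + 1² = 33
33 = (4,1)_8 → 4² + 1² = 17
17 = (2,1)_8 → 2² + 1² = 5

5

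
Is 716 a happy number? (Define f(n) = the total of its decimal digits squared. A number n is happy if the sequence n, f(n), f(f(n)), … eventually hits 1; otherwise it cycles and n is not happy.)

happy

716 → 7² + 1² + 6² = 49 + 1 + 36 = 86
86 → 8² + 6² = 64 + 36 = 100
100 → 1² + 0² + 0² = 1 + 0 + 0 = 1  — reached 1.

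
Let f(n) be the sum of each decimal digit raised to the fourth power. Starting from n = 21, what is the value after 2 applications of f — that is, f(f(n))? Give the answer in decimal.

21 → 17
17 → 2402

2402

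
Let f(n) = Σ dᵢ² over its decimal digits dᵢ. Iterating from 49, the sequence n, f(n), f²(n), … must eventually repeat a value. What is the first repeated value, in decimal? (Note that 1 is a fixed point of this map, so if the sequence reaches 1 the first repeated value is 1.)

1

49 → 4² + 9² = 16 + 81 = 97
97 → 9² + 7² = 81 + 49 = 130
130 → 1² + 3² + 0² = 1 + 9 + 0 = 10
10 → 1² + 0² = 1 + 0 = 1  — reached the fixed point 1.
1 → 1, so 1 is the first repeated value.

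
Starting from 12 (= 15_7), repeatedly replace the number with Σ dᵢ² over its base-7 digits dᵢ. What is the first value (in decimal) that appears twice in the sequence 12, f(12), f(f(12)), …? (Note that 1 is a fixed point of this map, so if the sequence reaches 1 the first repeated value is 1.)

12 = (1,5)_7 → 26
26 = (3,5)_7 → 34
34 = (4,6)_7 → 52
52 = (1,0,3)_7 → 10
10 = (1,3)_7 → 10  — 10 already appeared earlier.

10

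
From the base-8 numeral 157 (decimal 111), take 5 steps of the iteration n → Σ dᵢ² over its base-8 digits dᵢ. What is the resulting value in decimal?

111 = (1,5,7)_8 → 1² + 5² + 7² = 1 + 25 + 49 = 75
75 = (1,1,3)_8 → 1² + 1² + 3² = 1 + 1 + 9 = 11
11 = (1,3)_8 → 1² + 3² = 1 + 9 = 10
10 = (1,2)_8 → 1² + 2² = 1 + 4 = 5
5 = (5)_8 → 5² = 25

25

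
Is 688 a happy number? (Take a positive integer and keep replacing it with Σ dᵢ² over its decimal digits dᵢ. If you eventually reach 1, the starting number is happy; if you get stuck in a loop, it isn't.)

688 → 164
164 → 53
53 → 34
34 → 25
25 → 29
29 → 85
85 → 89
89 → 145
145 → 42
42 → 20
20 → 4
4 → 16
16 → 37
37 → 58
58 → 89  — 89 already seen; the sequence cycles without reaching 1.

not happy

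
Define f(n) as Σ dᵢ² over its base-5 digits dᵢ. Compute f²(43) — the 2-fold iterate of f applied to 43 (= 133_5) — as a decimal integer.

43 = (1,3,3)_5 → 19
19 = (3,4)_5 → 25

25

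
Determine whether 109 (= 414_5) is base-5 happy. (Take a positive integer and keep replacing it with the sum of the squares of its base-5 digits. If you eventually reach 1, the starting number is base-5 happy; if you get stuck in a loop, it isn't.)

base-5 happy

109 = (4,1,4)_5 → 4² + 1² + 4² = 33
33 = (1,1,3)_5 → 1² + 1² + 3² = 11
11 = (2,1)_5 → 2² + 1² = 5
5 = (1,0)_5 → 1² + 0² = 1  — reached 1.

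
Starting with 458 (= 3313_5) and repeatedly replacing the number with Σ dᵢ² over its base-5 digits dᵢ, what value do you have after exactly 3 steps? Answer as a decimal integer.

4

458 = (3,3,1,3)_5 → 3² + 3² + 1² + 3² = 9 + 9 + 1 + 9 = 28
28 = (1,0,3)_5 → 1² + 0² + 3² = 1 + 0 + 9 = 10
10 = (2,0)_5 → 2² + 0² = 4 + 0 = 4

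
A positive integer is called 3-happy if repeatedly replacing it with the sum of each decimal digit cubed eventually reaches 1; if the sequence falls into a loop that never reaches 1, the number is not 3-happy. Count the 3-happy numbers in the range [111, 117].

111: 111 → 3 → 27 → 351 → 153 → 153  — not 3-happy
112: 112 → 10 → 1  — 3-happy
113: 113 → 29 → 737 → 713 → 371 → 371  — not 3-happy
114: 114 → 66 → 432 → 99 → 1458 → 702 → 351 → 153 → 153  — not 3-happy
115: 115 → 127 → 352 → 160 → 217 → 352  — not 3-happy
116: 116 → 218 → 521 → 134 → 92 → 737 → 713 → 371 → 371  — not 3-happy
117: 117 → 345 → 216 → 225 → 141 → 66 → 432 → 99 → 1458 → 702 → 351 → 153 → 153  — not 3-happy
3-happy: 112

1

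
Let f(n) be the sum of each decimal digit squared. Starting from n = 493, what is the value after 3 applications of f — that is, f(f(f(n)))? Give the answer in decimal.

493 → 4² + 9² + 3² = 106
106 → 1² + 0² + 6² = 37
37 → 3² + 7² = 58

58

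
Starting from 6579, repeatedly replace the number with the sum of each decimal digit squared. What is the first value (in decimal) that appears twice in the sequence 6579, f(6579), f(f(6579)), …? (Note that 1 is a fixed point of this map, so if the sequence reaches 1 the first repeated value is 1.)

6579 → 6² + 5² + 7² + 9² = 191
191 → 1² + 9² + 1² = 83
83 → 8² + 3² = 73
73 → 7² + 3² = 58
58 → 5² + 8² = 89
89 → 8² + 9² = 145
145 → 1² + 4² + 5² = 42
42 → 4² + 2² = 20
20 → 2² + 0² = 4
4 → 4² = 16
16 → 1² + 6² = 37
37 → 3² + 7² = 58  — 58 already appeared earlier.

58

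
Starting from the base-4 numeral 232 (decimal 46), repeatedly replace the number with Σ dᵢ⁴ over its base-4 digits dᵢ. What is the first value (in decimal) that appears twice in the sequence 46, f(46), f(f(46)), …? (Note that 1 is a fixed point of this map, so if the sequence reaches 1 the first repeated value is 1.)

83

46 = (2,3,2)_4 → 2⁴ + 3⁴ + 2⁴ = 16 + 81 + 16 = 113
113 = (1,3,0,1)_4 → 1⁴ + 3⁴ + 0⁴ + 1⁴ = 1 + 81 + 0 + 1 = 83
83 = (1,1,0,3)_4 → 1⁴ + 1⁴ + 0⁴ + 3⁴ = 1 + 1 + 0 + 81 = 83  — 83 already appeared earlier.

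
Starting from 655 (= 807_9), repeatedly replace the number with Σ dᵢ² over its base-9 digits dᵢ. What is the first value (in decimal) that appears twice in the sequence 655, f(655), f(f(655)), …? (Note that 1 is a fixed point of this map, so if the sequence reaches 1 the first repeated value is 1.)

65

655 = (8,0,7)_9 → 8² + 0² + 7² = 64 + 0 + 49 = 113
113 = (1,3,5)_9 → 1² + 3² + 5² = 1 + 9 + 25 = 35
35 = (3,8)_9 → 3² + 8² = 9 + 64 = 73
73 = (8,1)_9 → 8² + 1² = 64 + 1 = 65
65 = (7,2)_9 → 7² + 2² = 49 + 4 = 53
53 = (5,8)_9 → 5² + 8² = 25 + 64 = 89
89 = (1,0,8)_9 → 1² + 0² + 8² = 1 + 0 + 64 = 65  — 65 already appeared earlier.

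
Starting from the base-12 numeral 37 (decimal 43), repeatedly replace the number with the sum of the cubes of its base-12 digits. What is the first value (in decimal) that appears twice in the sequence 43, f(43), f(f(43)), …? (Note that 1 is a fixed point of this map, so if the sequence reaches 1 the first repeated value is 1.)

1

43 = (3,7)_12 → 3³ + 7³ = 27 + 343 = 370
370 = (2,6,10)_12 → 2³ + 6³ + 10³ = 8 + 216 + 1000 = 1224
1224 = (8,6,0)_12 → 8³ + 6³ + 0³ = 512 + 216 + 0 = 728
728 = (5,0,8)_12 → 5³ + 0³ + 8³ = 125 + 0 + 512 = 637
637 = (4,5,1)_12 → 4³ + 5³ + 1³ = 64 + 125 + 1 = 190
190 = (1,3,10)_12 → 1³ + 3³ + 10³ = 1 + 27 + 1000 = 1028
1028 = (7,1,8)_12 → 7³ + 1³ + 8³ = 343 + 1 + 512 = 856
856 = (5,11,4)_12 → 5³ + 11³ + 4³ = 125 + 1331 + 64 = 1520
1520 = (10,6,8)_12 → 10³ + 6³ + 8³ = 1000 + 216 + 512 = 1728
1728 = (1,0,0,0)_12 → 1³ + 0³ + 0³ + 0³ = 1 + 0 + 0 + 0 = 1  — reached the fixed point 1.
1 → 1, so 1 is the first repeated value.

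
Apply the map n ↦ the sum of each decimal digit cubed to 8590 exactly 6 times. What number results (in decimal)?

8590 → 8³ + 5³ + 9³ + 0³ = 1366
1366 → 1³ + 3³ + 6³ + 6³ = 460
460 → 4³ + 6³ + 0³ = 280
280 → 2³ + 8³ + 0³ = 520
520 → 5³ + 2³ + 0³ = 133
133 → 1³ + 3³ + 3³ = 55

55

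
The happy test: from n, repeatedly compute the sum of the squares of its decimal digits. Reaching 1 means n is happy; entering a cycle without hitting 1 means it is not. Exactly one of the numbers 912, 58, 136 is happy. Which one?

912

912: 912 → 86 → 100 → 1  — reaches 1 (happy)
58: 58 → 89 → 145 → 42 → 20 → 4 → 16 → 37 → 58  — repeats 58 (not happy)
136: 136 → 46 → 52 → 29 → 85 → 89 → 145 → 42 → 20 → 4 → 16 → 37 → 58 → 89  — repeats 89 (not happy)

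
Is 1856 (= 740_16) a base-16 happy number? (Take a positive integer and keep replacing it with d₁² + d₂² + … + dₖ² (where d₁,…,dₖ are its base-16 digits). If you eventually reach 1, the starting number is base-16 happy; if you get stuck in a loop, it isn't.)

1856 = (7,4,0)_16 → 7² + 4² + 0² = 65
65 = (4,1)_16 → 4² + 1² = 17
17 = (1,1)_16 → 1² + 1² = 2
2 = (2)_16 → 2² = 4
4 = (4)_16 → 4² = 16
16 = (1,0)_16 → 1² + 0² = 1  — reached 1.

base-16 happy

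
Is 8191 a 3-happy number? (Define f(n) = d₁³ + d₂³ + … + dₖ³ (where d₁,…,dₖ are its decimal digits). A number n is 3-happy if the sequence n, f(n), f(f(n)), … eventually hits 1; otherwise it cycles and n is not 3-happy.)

3-happy

8191 → 8³ + 1³ + 9³ + 1³ = 512 + 1 + 729 + 1 = 1243
1243 → 1³ + 2³ + 4³ + 3³ = 1 + 8 + 64 + 27 = 100
100 → 1³ + 0³ + 0³ = 1 + 0 + 0 = 1  — reached 1.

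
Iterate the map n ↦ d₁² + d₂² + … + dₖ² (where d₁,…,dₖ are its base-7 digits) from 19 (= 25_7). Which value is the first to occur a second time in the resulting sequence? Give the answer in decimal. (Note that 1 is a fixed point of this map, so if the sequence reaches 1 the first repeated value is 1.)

19 = (2,5)_7 → 2² + 5² = 4 + 25 = 29
29 = (4,1)_7 → 4² + 1² = 16 + 1 = 17
17 = (2,3)_7 → 2² + 3² = 4 + 9 = 13
13 = (1,6)_7 → 1² + 6² = 1 + 36 = 37
37 = (5,2)_7 → 5² + 2² = 25 + 4 = 29  — 29 already appeared earlier.

29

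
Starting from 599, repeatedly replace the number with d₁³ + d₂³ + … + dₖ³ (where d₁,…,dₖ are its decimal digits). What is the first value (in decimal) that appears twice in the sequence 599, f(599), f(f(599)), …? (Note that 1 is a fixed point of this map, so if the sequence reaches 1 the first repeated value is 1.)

599 → 5³ + 9³ + 9³ = 125 + 729 + 729 = 1583
1583 → 1³ + 5³ + 8³ + 3³ = 1 + 125 + 512 + 27 = 665
665 → 6³ + 6³ + 5³ = 216 + 216 + 125 = 557
557 → 5³ + 5³ + 7³ = 125 + 125 + 343 = 593
593 → 5³ + 9³ + 3³ = 125 + 729 + 27 = 881
881 → 8³ + 8³ + 1³ = 512 + 512 + 1 = 1025
1025 → 1³ + 0³ + 2³ + 5³ = 1 + 0 + 8 + 125 = 134
134 → 1³ + 3³ + 4³ = 1 + 27 + 64 = 92
92 → 9³ + 2³ = 729 + 8 = 737
737 → 7³ + 3³ + 7³ = 343 + 27 + 343 = 713
713 → 7³ + 1³ + 3³ = 343 + 1 + 27 = 371
371 → 3³ + 7³ + 1³ = 27 + 343 + 1 = 371  — 371 already appeared earlier.

371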